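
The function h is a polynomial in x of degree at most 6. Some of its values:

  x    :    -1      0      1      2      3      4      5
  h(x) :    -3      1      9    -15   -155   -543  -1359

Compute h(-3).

-95

Write h(x) = ax^6 + bx^5 + cx^4 + dx³ + ex² + px + q; the 7 given values yield a linear system in the 7 coefficients.
Solving, the top 2 coefficients vanish, and h(x) = -2x^4 - 2x³ + 4x² + 8x + 1.
Then h(-3) = -95.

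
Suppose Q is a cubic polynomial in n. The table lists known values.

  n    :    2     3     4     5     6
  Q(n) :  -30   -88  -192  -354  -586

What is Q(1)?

-6

Write Q(n) = an³ + bn² + cn + d; the 5 given values yield a linear system in the 4 coefficients.
Solving, Q(n) = -2n³ - 5n² + 5n - 4.
Then Q(1) = -6.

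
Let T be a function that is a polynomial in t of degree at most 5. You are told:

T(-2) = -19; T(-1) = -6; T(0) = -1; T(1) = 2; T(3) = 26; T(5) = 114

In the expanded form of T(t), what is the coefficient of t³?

Write T(t) = at^5 + bt^4 + ct³ + dt² + et + p; the 6 given values yield a linear system in the 6 coefficients.
Solving, the top 2 coefficients vanish, and T(t) = t³ - t² + 3t - 1.
The coefficient of t³ is 1.

1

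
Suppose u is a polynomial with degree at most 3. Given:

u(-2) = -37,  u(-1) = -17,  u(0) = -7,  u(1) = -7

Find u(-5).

-157

First differences: 20, 10, 0. Second differences: -10, -10.
Level-2 differences are constant, so u has degree 2.
Fitting a degree-2 polynomial gives u(k) = -5k² + 5k - 7.
Then u(-5) = -157.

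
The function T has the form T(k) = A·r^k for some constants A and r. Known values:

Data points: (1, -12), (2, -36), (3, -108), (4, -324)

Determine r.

Consecutive ratio: -36/(-12) = 3, and -108/(-36) = 3, so r = 3.
Then A·3^1 = -12 gives A = -4, and T(k) = -4·3^k.

3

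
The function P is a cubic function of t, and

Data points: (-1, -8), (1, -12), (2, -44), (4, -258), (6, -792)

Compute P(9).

-2508

Write P(t) = at³ + bt² + ct + d; the 5 given values yield a linear system in the 4 coefficients.
Solving, P(t) = -3t³ - 4t² + t - 6.
Then P(9) = -2508.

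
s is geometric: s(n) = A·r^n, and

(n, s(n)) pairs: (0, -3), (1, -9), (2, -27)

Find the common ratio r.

Consecutive ratio: -9/(-3) = 3, and -27/(-9) = 3, so r = 3.
Then A·3^0 = -3 gives A = -3, and s(n) = -3·3^n.

3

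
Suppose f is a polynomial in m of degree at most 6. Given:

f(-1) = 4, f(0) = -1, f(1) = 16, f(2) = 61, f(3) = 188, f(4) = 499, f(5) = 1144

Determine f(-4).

811

First differences: -5, 17, 45, 127, 311, 645. Second differences: 22, 28, 82, 184, 334. Third differences: 6, 54, 102, 150. Fourth differences: 48, 48, 48.
Level-4 differences are constant, so f has degree 4.
Fitting a degree-4 polynomial gives f(m) = 2m^4 - 3m³ + 9m² + 9m - 1.
Then f(-4) = 811.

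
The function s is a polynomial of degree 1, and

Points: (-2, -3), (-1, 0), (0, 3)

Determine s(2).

9

First differences: 3, 3.
Level-1 differences are constant, so s has degree 1.
Fitting a degree-1 polynomial gives s(x) = 3x + 3.
Then s(2) = 9.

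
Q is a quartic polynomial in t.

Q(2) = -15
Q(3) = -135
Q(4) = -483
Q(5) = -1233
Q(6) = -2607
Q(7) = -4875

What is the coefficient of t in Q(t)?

Write Q(t) = at^4 + bt³ + ct² + dt + e; the 6 given values yield a linear system in the 5 coefficients.
Solving, Q(t) = -2t^4 - t³ + 5t² + 4t - 3.
The coefficient of t is 4.

4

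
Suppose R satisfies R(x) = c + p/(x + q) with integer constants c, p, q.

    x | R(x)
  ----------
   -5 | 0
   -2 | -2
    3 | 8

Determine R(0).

-10

(R(x) − c)(x + q) = p for each data point; the three points give a linear system in c and q, then p follows.
Solving: c = 2, q = -1, p = 12, so R(x) = 2 + 12/(x − 1).
Then R(0) = 2 + 12/(-1) = -10.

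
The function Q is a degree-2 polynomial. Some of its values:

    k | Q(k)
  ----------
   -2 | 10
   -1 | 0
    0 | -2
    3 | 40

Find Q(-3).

28

Write Q(k) = ak² + bk + c; the 4 given values yield a linear system in the 3 coefficients.
Solving, Q(k) = 4k² + 2k - 2.
Then Q(-3) = 28.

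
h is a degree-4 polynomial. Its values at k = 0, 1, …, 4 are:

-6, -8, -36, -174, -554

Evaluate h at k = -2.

16

Write h(k) = ak^4 + bk³ + ck² + dk + e; the 5 given values yield a linear system in the 5 coefficients.
Solving, h(k) = -2k^4 - 2k³ + 7k² - 5k - 6.
Then h(-2) = 16.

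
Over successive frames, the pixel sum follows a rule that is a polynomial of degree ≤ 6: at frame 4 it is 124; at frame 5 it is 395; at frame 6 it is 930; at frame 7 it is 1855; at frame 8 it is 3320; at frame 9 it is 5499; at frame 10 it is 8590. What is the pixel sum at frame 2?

-10

Write the value at m as f(m).
Write f(m) = am^6 + bm^5 + cm^4 + dm³ + em² + pm + q; the 7 given values yield a linear system in the 7 coefficients.
Solving, the top 2 coefficients vanish, and f(m) = m^4 - m³ - 4m² - m.
Then f(2) = -10.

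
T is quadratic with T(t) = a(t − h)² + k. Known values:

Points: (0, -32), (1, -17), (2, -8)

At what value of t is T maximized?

3

First differences 15, 9; second difference -6 = 2a, so a = -3.
Expanding, the t-coefficient is −2ah = 6h; matching it to the data gives h = 3, and then k = -5.
So T(t) = -3(t − 3)² − 5.
Hence h = 3.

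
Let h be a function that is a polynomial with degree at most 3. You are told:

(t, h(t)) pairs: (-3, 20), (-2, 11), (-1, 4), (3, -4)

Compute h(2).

-5

Write h(t) = at³ + bt² + ct + d; the 4 given values yield a linear system in the 4 coefficients.
Solving, the leading coefficient vanishes, and h(t) = t² - 4t - 1.
Then h(2) = -5.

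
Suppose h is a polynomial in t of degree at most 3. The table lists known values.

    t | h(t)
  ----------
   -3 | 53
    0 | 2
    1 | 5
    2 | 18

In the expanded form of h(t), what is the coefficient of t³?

Write h(t) = at³ + bt² + ct + d; the 4 given values yield a linear system in the 4 coefficients.
Solving, the leading coefficient vanishes, and h(t) = 5t² - 2t + 2.
The coefficient of t³ is 0.

0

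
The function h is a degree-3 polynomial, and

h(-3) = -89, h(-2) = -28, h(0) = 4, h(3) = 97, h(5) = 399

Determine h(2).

36

Write h(n) = an³ + bn² + cn + d; the 5 given values yield a linear system in the 4 coefficients.
Solving, h(n) = 3n³ + 4n + 4.
Then h(2) = 36.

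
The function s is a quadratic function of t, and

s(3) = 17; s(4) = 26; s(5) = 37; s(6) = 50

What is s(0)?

2

Write s(t) = at² + bt + c; the 4 given values yield a linear system in the 3 coefficients.
Solving, s(t) = t² + 2t + 2.
The constant term is s(0) = 2.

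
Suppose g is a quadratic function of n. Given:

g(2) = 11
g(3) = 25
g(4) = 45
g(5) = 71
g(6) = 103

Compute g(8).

First differences: 14, 20, 26, 32. Second differences: 6, 6, 6.
Level-2 differences are constant, so g has degree 2.
Fitting a degree-2 polynomial gives g(n) = 3n² - n + 1.
Then g(8) = 185.

185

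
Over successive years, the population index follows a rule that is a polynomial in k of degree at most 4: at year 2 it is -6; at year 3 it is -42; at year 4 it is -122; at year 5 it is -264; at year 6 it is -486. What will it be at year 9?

Write the value at k as s(k).
First differences: -36, -80, -142, -222. Second differences: -44, -62, -80. Third differences: -18, -18.
Level-3 differences are constant, so s has degree 3.
Fitting a degree-3 polynomial gives s(k) = -3k³ + 5k² - 4k + 6.
Then s(9) = -1812.

-1812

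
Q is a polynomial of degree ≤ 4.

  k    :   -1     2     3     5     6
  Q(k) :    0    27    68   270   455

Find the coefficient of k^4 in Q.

Write Q(k) = ak^4 + bk³ + ck² + dk + e; the 5 given values yield a linear system in the 5 coefficients.
Solving, the leading coefficient vanishes, and Q(k) = 2k³ + 3k + 5.
The coefficient of k^4 is 0.

0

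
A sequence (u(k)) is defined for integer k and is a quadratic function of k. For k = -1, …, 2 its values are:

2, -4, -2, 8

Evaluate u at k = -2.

First differences: -6, 2, 10. Second differences: 8, 8.
Level-2 differences are constant, so u has degree 2.
Fitting a degree-2 polynomial gives u(k) = 4k² - 2k - 4.
Then u(-2) = 16.

16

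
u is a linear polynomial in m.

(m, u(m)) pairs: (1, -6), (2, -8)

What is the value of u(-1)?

-2

Write u(m) = am + b; the 2 given values yield a linear system in the 2 coefficients.
Solving, u(m) = -2m - 4.
Then u(-1) = -2.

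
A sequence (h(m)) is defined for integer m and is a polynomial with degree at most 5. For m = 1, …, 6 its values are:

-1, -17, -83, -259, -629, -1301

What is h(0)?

First differences: -16, -66, -176, -370, -672. Second differences: -50, -110, -194, -302. Third differences: -60, -84, -108. Fourth differences: -24, -24.
Level-4 differences are constant, so h has degree 4.
Fitting a degree-4 polynomial gives h(m) = -m^4 - m + 1.
The constant term is h(0) = 1.

1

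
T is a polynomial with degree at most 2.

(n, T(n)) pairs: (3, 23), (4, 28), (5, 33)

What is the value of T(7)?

First differences: 5, 5.
Level-1 differences are constant, so T has degree 1.
Fitting a degree-1 polynomial gives T(n) = 5n + 8.
Then T(7) = 43.

43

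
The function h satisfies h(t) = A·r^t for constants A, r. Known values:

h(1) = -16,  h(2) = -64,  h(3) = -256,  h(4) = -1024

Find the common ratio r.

4

Consecutive ratio: -64/(-16) = 4, and -256/(-64) = 4, so r = 4.
Then A·4^1 = -16 gives A = -4, and h(t) = -4·4^t.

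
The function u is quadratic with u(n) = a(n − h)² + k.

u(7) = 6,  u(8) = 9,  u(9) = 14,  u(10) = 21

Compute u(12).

41

First differences 3, 5, 7; second difference 2 = 2a, so a = 1.
Expanding, the n-coefficient is −2ah = -2h; matching it to the data gives h = 6, and then k = 5.
So u(n) = 1(n − 6)² + 5.
u(12) = 1·6² + 5 = 41.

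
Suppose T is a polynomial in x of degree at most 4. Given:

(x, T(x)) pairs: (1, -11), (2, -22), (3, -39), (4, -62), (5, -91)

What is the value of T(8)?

-214

First differences: -11, -17, -23, -29. Second differences: -6, -6, -6.
Level-2 differences are constant, so T has degree 2.
Fitting a degree-2 polynomial gives T(x) = -3x² - 2x - 6.
Then T(8) = -214.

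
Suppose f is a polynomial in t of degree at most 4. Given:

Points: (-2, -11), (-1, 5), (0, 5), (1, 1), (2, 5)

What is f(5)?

First differences: 16, 0, -4, 4. Second differences: -16, -4, 8. Third differences: 12, 12.
Level-3 differences are constant, so f has degree 3.
Fitting a degree-3 polynomial gives f(t) = 2t³ - 2t² - 4t + 5.
Then f(5) = 185.

185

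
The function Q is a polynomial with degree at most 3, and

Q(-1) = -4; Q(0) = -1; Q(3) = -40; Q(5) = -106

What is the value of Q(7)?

-204

Write Q(m) = am³ + bm² + cm + d; the 4 given values yield a linear system in the 4 coefficients.
Solving, the leading coefficient vanishes, and Q(m) = -4m² - m - 1.
Then Q(7) = -204.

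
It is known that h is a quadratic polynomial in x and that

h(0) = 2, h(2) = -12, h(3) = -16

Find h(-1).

12

Write h(x) = ax² + bx + c; the 3 given values yield a linear system in the 3 coefficients.
Solving, h(x) = x² - 9x + 2.
Then h(-1) = 12.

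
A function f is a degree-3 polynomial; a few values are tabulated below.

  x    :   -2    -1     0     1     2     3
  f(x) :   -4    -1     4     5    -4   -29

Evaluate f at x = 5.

-151

Write f(x) = ax³ + bx² + cx + d; the 6 given values yield a linear system in the 4 coefficients.
Solving, f(x) = -x³ - 2x² + 4x + 4.
Then f(5) = -151.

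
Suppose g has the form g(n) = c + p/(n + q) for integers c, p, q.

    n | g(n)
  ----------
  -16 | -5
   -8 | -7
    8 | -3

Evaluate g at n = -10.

-6

(g(n) − c)(n + q) = p for each data point; the three points give a linear system in c and q, then p follows.
Solving: c = -4, q = 4, p = 12, so g(n) = -4 + 12/(n + 4).
Then g(-10) = -4 + 12/(-6) = -6.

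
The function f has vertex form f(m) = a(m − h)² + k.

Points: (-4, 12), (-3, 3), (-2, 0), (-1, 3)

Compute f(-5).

27

First differences -9, -3, 3; second difference 6 = 2a, so a = 3.
Expanding, the m-coefficient is −2ah = -6h; matching it to the data gives h = -2, and then k = 0.
So f(m) = 3(m + 2)² + 0.
f(-5) = 3·(-3)² + 0 = 27.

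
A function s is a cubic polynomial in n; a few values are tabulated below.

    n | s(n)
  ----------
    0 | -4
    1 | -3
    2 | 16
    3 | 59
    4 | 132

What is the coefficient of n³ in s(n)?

1

First differences: 1, 19, 43, 73. Second differences: 18, 24, 30. Third differences: 6, 6.
Level-3 differences are constant, so s has degree 3.
Fitting a degree-3 polynomial gives s(n) = n³ + 6n² - 6n - 4.
The coefficient of n³ is 1.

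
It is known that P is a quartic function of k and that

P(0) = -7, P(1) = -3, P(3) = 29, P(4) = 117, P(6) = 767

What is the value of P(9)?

Write P(k) = ak^4 + bk³ + ck² + dk + e; the 5 given values yield a linear system in the 5 coefficients.
Solving, P(k) = k^4 - 3k³ + 3k² + 3k - 7.
Then P(9) = 4637.

4637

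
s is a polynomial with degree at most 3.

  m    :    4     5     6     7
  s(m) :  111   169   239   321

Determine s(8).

415

First differences: 58, 70, 82. Second differences: 12, 12.
Level-2 differences are constant, so s has degree 2.
Extending the table by one column gives the next first difference 94, so s(8) = 321 + 94 = 415.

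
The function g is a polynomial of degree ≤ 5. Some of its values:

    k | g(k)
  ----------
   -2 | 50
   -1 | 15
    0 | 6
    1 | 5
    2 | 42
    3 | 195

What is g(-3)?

177

First differences: -35, -9, -1, 37, 153. Second differences: 26, 8, 38, 116. Third differences: -18, 30, 78. Fourth differences: 48, 48.
Level-4 differences are constant, so g has degree 4.
Fitting a degree-4 polynomial gives g(k) = 2k^4 + k³ + 2k² - 6k + 6.
Then g(-3) = 177.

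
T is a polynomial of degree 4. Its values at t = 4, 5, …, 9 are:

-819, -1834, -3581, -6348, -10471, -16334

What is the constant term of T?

First differences: -1015, -1747, -2767, -4123, -5863. Second differences: -732, -1020, -1356, -1740. Third differences: -288, -336, -384. Fourth differences: -48, -48.
Level-4 differences are constant, so T has degree 4.
Fitting a degree-4 polynomial gives T(t) = -2t^4 - 4t³ - 4t² + 3t + 1.
The constant term is T(0) = 1.

1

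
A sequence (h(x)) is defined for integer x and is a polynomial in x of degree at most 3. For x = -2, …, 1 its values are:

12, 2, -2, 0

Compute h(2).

8

Write h(x) = ax³ + bx² + cx + d; the 4 given values yield a linear system in the 4 coefficients.
Solving, the leading coefficient vanishes, and h(x) = 3x² - x - 2.
Then h(2) = 8.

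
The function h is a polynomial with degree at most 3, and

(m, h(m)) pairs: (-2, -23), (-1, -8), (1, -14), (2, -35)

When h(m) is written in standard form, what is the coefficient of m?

-3

Write h(m) = am³ + bm² + cm + d; the 4 given values yield a linear system in the 4 coefficients.
Solving, the leading coefficient vanishes, and h(m) = -6m² - 3m - 5.
The coefficient of m is -3.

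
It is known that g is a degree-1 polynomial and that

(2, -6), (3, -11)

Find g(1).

Write g(m) = am + b; the 2 given values yield a linear system in the 2 coefficients.
Solving, g(m) = -5m + 4.
Then g(1) = -1.

-1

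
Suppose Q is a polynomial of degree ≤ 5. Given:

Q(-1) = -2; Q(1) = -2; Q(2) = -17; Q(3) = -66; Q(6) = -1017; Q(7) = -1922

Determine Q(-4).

-437

Write Q(k) = ak^5 + bk^4 + ck³ + dk² + ek + p; the 6 given values yield a linear system in the 6 coefficients.
Solving, the leading coefficient vanishes, and Q(k) = -k^4 + 2k³ - 4k² - 2k + 3.
Then Q(-4) = -437.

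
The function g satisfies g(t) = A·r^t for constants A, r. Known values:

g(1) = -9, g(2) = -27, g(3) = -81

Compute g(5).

Consecutive ratio: -27/(-9) = 3, and -81/(-27) = 3, so r = 3.
Then A·3^1 = -9 gives A = -3, and g(t) = -3·3^t.
g(5) = -3·3^5 = -729.

-729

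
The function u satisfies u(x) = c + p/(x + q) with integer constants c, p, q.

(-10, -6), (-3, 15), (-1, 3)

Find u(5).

(u(x) − c)(x + q) = p for each data point; the three points give a linear system in c and q, then p follows.
Solving: c = -3, q = 4, p = 18, so u(x) = -3 + 18/(x + 4).
Then u(5) = -3 + 18/9 = -1.

-1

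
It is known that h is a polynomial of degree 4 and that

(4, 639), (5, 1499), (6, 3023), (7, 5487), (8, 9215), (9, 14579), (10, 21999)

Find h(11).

Write h(m) = am^4 + bm³ + cm² + dm + e; the 7 given values yield a linear system in the 5 coefficients.
Solving, h(m) = 2m^4 + 2m³ - 1.
Then h(11) = 31943.

31943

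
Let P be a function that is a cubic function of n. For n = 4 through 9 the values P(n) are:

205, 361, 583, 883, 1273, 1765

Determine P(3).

First differences: 156, 222, 300, 390, 492. Second differences: 66, 78, 90, 102. Third differences: 12, 12, 12.
Level-3 differences are constant, so P has degree 3.
Fitting a degree-3 polynomial gives P(n) = 2n³ + 3n² + 7n + 1.
Then P(3) = 103.

103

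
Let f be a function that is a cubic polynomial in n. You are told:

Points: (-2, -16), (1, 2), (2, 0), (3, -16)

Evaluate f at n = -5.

Write f(n) = an³ + bn² + cn + d; the 4 given values yield a linear system in the 4 coefficients.
Solving, f(n) = -n³ - n² + 8n - 4.
Then f(-5) = 56.

56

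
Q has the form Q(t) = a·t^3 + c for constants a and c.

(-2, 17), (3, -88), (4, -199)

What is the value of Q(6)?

From Q(-2) = 17 and Q(3) = -88: -8a + c = 17 and 27a + c = -88.
Subtracting: 35a = -105, so a = -3; then c = 17 − (-3)·(-8) = -7.
So Q(t) = -3t³ − 7, and Q(6) = -655.

-655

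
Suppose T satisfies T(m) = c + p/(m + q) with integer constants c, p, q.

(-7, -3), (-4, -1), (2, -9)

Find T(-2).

(T(m) − c)(m + q) = p for each data point; the three points give a linear system in c and q, then p follows.
Solving: c = -5, q = 1, p = -12, so T(m) = -5 − 12/(m + 1).
Then T(-2) = -5 − 12/(-1) = 7.

7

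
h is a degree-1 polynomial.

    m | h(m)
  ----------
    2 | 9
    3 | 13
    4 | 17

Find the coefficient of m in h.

Write h(m) = am + b; the 3 given values yield a linear system in the 2 coefficients.
Solving, h(m) = 4m + 1.
The coefficient of m is 4.

4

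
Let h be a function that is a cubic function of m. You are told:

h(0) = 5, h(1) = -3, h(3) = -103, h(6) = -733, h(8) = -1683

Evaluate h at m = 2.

-33

Write h(m) = am³ + bm² + cm + d; the 5 given values yield a linear system in the 4 coefficients.
Solving, h(m) = -3m³ - 2m² - 3m + 5.
Then h(2) = -33.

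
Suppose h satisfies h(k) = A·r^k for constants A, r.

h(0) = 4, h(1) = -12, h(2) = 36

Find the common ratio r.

Consecutive ratio: -12/4 = -3, and 36/(-12) = -3, so r = -3.
Then A·(-3)^0 = 4 gives A = 4, and h(k) = 4·(-3)^k.

-3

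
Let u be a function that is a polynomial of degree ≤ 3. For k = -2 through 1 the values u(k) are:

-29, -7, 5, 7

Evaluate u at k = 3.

-19

First differences: 22, 12, 2. Second differences: -10, -10.
Level-2 differences are constant, so u has degree 2.
Fitting a degree-2 polynomial gives u(k) = -5k² + 7k + 5.
Then u(3) = -19.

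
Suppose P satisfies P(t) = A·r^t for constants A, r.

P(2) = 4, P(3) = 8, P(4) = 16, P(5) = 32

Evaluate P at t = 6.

64

Consecutive ratio: 8/4 = 2, and 16/8 = 2, so r = 2.
Then A·2^2 = 4 gives A = 1, and P(t) = 1·2^t.
P(6) = 1·2^6 = 64.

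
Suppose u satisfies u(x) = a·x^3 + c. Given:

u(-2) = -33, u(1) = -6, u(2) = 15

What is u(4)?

183

From u(-2) = -33 and u(1) = -6: -8a + c = -33 and 1a + c = -6.
Subtracting: 9a = 27, so a = 3; then c = -33 − 3·(-8) = -9.
So u(x) = 3x³ − 9, and u(4) = 183.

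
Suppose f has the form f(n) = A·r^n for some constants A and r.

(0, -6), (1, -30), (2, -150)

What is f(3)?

Consecutive ratio: -30/(-6) = 5, and -150/(-30) = 5, so r = 5.
Then A·5^0 = -6 gives A = -6, and f(n) = -6·5^n.
f(3) = -6·5^3 = -750.

-750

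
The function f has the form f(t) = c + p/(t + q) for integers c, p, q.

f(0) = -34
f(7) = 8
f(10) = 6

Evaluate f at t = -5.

(f(t) − c)(t + q) = p for each data point; the three points give a linear system in c and q, then p follows.
Solving: c = 2, q = -1, p = 36, so f(t) = 2 + 36/(t − 1).
Then f(-5) = 2 + 36/(-6) = -4.

-4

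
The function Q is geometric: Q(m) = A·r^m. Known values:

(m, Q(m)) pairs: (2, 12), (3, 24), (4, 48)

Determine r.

Consecutive ratio: 24/12 = 2, and 48/24 = 2, so r = 2.
Then A·2^2 = 12 gives A = 3, and Q(m) = 3·2^m.

2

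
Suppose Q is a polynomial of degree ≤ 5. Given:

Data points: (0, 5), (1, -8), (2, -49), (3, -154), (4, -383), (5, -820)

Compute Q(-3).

-124

Write Q(t) = at^5 + bt^4 + ct³ + dt² + et + p; the 6 given values yield a linear system in the 6 coefficients.
Solving, the leading coefficient vanishes, and Q(t) = -t^4 - 7t² - 5t + 5.
Then Q(-3) = -124.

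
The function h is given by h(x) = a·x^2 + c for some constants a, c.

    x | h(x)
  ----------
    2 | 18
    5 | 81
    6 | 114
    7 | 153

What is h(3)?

From h(2) = 18 and h(5) = 81: 4a + c = 18 and 25a + c = 81.
Subtracting: 21a = 63, so a = 3; then c = 18 − 3·4 = 6.
So h(x) = 3x² + 6, and h(3) = 33.

33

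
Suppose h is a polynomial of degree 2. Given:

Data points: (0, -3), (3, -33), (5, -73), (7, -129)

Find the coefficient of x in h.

-4

Write h(x) = ax² + bx + c; the 4 given values yield a linear system in the 3 coefficients.
Solving, h(x) = -2x² - 4x - 3.
The coefficient of x is -4.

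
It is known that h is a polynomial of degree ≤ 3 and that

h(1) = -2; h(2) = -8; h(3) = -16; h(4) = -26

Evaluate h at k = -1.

4

First differences: -6, -8, -10. Second differences: -2, -2.
Level-2 differences are constant, so h has degree 2.
Fitting a degree-2 polynomial gives h(k) = -k² - 3k + 2.
Then h(-1) = 4.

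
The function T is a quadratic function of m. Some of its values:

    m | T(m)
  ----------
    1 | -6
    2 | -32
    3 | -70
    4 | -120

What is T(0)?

First differences: -26, -38, -50. Second differences: -12, -12.
Level-2 differences are constant, so T has degree 2.
Fitting a degree-2 polynomial gives T(m) = -6m² - 8m + 8.
The constant term is T(0) = 8.

8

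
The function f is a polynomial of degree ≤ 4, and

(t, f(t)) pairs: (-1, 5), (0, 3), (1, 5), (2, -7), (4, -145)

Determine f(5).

Write f(t) = at^4 + bt³ + ct² + dt + e; the 5 given values yield a linear system in the 5 coefficients.
Solving, the leading coefficient vanishes, and f(t) = -3t³ + 2t² + 3t + 3.
Then f(5) = -307.

-307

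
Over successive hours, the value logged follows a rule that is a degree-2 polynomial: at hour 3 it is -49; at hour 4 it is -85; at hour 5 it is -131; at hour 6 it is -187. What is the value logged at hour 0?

-1

Write the value at m as u(m).
Write u(m) = am² + bm + c; the 4 given values yield a linear system in the 3 coefficients.
Solving, u(m) = -5m² - m - 1.
Then u(0) = -1.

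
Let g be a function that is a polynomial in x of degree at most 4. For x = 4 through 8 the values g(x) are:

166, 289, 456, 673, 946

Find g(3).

First differences: 123, 167, 217, 273. Second differences: 44, 50, 56. Third differences: 6, 6.
Level-3 differences are constant, so g has degree 3.
Fitting a degree-3 polynomial gives g(x) = x³ + 7x² - x - 6.
Then g(3) = 81.

81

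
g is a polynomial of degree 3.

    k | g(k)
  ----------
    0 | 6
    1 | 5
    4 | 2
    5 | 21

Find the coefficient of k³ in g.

1

Write g(k) = ak³ + bk² + ck + d; the 4 given values yield a linear system in the 4 coefficients.
Solving, g(k) = k³ - 5k² + 3k + 6.
The coefficient of k³ is 1.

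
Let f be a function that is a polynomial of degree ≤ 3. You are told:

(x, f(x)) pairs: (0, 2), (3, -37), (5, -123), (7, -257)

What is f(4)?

-74

Write f(x) = ax³ + bx² + cx + d; the 4 given values yield a linear system in the 4 coefficients.
Solving, the leading coefficient vanishes, and f(x) = -6x² + 5x + 2.
Then f(4) = -74.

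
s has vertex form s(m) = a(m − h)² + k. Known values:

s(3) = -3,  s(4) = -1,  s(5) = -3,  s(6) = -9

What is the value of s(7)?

-19

First differences 2, -2, -6; second difference -4 = 2a, so a = -2.
Expanding, the m-coefficient is −2ah = 4h; matching it to the data gives h = 4, and then k = -1.
So s(m) = -2(m − 4)² − 1.
s(7) = -2·3² − 1 = -19.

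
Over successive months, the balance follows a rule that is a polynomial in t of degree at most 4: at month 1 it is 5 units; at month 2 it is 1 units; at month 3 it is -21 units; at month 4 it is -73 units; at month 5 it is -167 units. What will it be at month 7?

-529

Write the value at t as T(t).
First differences: -4, -22, -52, -94. Second differences: -18, -30, -42. Third differences: -12, -12.
Level-3 differences are constant, so T has degree 3.
Fitting a degree-3 polynomial gives T(t) = -2t³ + 3t² + t + 3.
Then T(7) = -529.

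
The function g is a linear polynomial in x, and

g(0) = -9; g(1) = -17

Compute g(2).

-25

Write g(x) = ax + b; the 2 given values yield a linear system in the 2 coefficients.
Solving, g(x) = -8x - 9.
Then g(2) = -25.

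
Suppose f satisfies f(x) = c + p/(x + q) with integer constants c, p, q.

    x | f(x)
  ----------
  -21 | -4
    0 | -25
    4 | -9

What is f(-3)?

(f(x) − c)(x + q) = p for each data point; the three points give a linear system in c and q, then p follows.
Solving: c = -5, q = 1, p = -20, so f(x) = -5 − 20/(x + 1).
Then f(-3) = -5 − 20/(-2) = 5.

5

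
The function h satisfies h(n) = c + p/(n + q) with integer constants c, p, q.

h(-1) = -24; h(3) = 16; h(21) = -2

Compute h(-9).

-8

(h(n) − c)(n + q) = p for each data point; the three points give a linear system in c and q, then p follows.
Solving: c = -4, q = -1, p = 40, so h(n) = -4 + 40/(n − 1).
Then h(-9) = -4 + 40/(-10) = -8.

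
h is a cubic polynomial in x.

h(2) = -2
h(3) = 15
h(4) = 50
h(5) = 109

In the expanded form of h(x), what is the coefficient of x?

Write h(x) = ax³ + bx² + cx + d; the 4 given values yield a linear system in the 4 coefficients.
Solving, h(x) = x³ - 2x - 6.
The coefficient of x is -2.

-2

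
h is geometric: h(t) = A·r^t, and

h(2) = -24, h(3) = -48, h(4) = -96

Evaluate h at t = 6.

-384

Consecutive ratio: -48/(-24) = 2, and -96/(-48) = 2, so r = 2.
Then A·2^2 = -24 gives A = -6, and h(t) = -6·2^t.
h(6) = -6·2^6 = -384.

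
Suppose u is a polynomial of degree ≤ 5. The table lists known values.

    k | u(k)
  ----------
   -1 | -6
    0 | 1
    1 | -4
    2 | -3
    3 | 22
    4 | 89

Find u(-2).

First differences: 7, -5, 1, 25, 67. Second differences: -12, 6, 24, 42. Third differences: 18, 18, 18.
Level-3 differences are constant, so u has degree 3.
Fitting a degree-3 polynomial gives u(k) = 3k³ - 6k² - 2k + 1.
Then u(-2) = -43.

-43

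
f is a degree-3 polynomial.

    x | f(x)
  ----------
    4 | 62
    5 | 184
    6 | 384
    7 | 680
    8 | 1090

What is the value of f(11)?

First differences: 122, 200, 296, 410. Second differences: 78, 96, 114. Third differences: 18, 18.
Level-3 differences are constant, so f has degree 3.
Fitting a degree-3 polynomial gives f(x) = 3x³ - 6x² - 7x - 6.
Then f(11) = 3184.

3184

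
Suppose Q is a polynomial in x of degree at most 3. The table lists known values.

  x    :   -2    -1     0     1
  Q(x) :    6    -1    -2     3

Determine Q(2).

14

First differences: -7, -1, 5. Second differences: 6, 6.
Level-2 differences are constant, so Q has degree 2.
Extending the table by one column gives the next first difference 11, so Q(2) = 3 + 11 = 14.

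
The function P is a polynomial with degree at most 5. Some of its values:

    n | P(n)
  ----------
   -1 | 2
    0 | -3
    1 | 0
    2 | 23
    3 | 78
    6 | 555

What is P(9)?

1752

Write P(n) = an^5 + bn^4 + cn³ + dn² + en + p; the 6 given values yield a linear system in the 6 coefficients.
Solving, the top 2 coefficients vanish, and P(n) = 2n³ + 4n² - 3n - 3.
Then P(9) = 1752.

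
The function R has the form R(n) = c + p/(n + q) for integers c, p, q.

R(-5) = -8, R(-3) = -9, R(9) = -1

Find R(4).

19

(R(n) − c)(n + q) = p for each data point; the three points give a linear system in c and q, then p follows.
Solving: c = -5, q = -3, p = 24, so R(n) = -5 + 24/(n − 3).
Then R(4) = -5 + 24/1 = 19.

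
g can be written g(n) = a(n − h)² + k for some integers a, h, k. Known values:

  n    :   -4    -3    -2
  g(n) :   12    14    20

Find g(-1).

30

First differences 2, 6; second difference 4 = 2a, so a = 2.
Expanding, the n-coefficient is −2ah = -4h; matching it to the data gives h = -4, and then k = 12.
So g(n) = 2(n + 4)² + 12.
g(-1) = 2·3² + 12 = 30.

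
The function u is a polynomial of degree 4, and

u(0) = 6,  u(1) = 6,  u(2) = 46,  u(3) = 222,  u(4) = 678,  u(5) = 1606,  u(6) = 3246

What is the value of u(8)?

9862

Write u(n) = an^4 + bn³ + cn² + dn + e; the 7 given values yield a linear system in the 5 coefficients.
Solving, u(n) = 2n^4 + 4n³ - 6n² + 6.
Then u(8) = 9862.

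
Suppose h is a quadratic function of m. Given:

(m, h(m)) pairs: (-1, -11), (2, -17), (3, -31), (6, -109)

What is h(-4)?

Write h(m) = am² + bm + c; the 4 given values yield a linear system in the 3 coefficients.
Solving, h(m) = -3m² + m - 7.
Then h(-4) = -59.

-59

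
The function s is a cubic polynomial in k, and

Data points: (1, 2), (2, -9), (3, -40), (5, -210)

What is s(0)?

Write s(k) = ak³ + bk² + ck + d; the 4 given values yield a linear system in the 4 coefficients.
Solving, s(k) = -2k³ + 2k² - 3k + 5.
The constant term is s(0) = 5.

5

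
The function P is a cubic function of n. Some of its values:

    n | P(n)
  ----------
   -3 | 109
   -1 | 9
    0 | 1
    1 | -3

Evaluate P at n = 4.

-171

Write P(n) = an³ + bn² + cn + d; the 4 given values yield a linear system in the 4 coefficients.
Solving, P(n) = -3n³ + 2n² - 3n + 1.
Then P(4) = -171.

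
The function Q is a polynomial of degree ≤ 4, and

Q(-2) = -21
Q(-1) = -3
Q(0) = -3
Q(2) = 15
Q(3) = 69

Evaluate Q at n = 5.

Write Q(n) = an^4 + bn³ + cn² + dn + e; the 5 given values yield a linear system in the 5 coefficients.
Solving, the leading coefficient vanishes, and Q(n) = 3n³ - 3n - 3.
Then Q(5) = 357.

357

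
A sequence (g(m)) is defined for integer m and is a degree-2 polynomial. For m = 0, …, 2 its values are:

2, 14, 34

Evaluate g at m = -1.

Write g(m) = am² + bm + c; the 3 given values yield a linear system in the 3 coefficients.
Solving, g(m) = 4m² + 8m + 2.
Then g(-1) = -2.

-2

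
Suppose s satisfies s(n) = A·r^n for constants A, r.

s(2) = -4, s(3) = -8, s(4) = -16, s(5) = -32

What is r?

Consecutive ratio: -8/(-4) = 2, and -16/(-8) = 2, so r = 2.
Then A·2^2 = -4 gives A = -1, and s(n) = -1·2^n.

2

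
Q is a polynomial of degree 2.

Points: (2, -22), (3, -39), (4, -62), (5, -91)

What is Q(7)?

-167

First differences: -17, -23, -29. Second differences: -6, -6.
Level-2 differences are constant, so Q has degree 2.
Fitting a degree-2 polynomial gives Q(m) = -3m² - 2m - 6.
Then Q(7) = -167.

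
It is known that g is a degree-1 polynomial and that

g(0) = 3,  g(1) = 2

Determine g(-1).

Write g(m) = am + b; the 2 given values yield a linear system in the 2 coefficients.
Solving, g(m) = -m + 3.
Then g(-1) = 4.

4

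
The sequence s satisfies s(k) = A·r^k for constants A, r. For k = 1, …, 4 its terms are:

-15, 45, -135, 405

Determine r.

-3

Consecutive ratio: 45/(-15) = -3, and -135/45 = -3, so r = -3.
Then A·(-3)^1 = -15 gives A = 5, and s(k) = 5·(-3)^k.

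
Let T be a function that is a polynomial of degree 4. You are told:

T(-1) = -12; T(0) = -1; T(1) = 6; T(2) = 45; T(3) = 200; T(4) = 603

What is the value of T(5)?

1434

First differences: 11, 7, 39, 155, 403. Second differences: -4, 32, 116, 248. Third differences: 36, 84, 132. Fourth differences: 48, 48.
Level-4 differences are constant, so T has degree 4.
Extending the table by one column gives the next first difference 831, so T(5) = 603 + 831 = 1434.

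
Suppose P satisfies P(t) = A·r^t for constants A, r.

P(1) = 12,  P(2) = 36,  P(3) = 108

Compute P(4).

324

Consecutive ratio: 36/12 = 3, and 108/36 = 3, so r = 3.
Then A·3^1 = 12 gives A = 4, and P(t) = 4·3^t.
P(4) = 4·3^4 = 324.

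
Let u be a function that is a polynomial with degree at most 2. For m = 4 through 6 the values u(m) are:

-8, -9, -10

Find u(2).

Write u(m) = am² + bm + c; the 3 given values yield a linear system in the 3 coefficients.
Solving, the leading coefficient vanishes, and u(m) = -m - 4.
Then u(2) = -6.

-6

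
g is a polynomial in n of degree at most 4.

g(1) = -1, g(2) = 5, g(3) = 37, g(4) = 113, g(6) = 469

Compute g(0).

1

Write g(n) = an^4 + bn³ + cn² + dn + e; the 5 given values yield a linear system in the 5 coefficients.
Solving, the leading coefficient vanishes, and g(n) = 3n³ - 5n² + 1.
Then g(0) = 1.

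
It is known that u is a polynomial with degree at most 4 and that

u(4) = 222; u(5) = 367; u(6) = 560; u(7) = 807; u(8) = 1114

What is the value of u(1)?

15

First differences: 145, 193, 247, 307. Second differences: 48, 54, 60. Third differences: 6, 6.
Level-3 differences are constant, so u has degree 3.
Fitting a degree-3 polynomial gives u(k) = k³ + 9k² + 3k + 2.
Then u(1) = 15.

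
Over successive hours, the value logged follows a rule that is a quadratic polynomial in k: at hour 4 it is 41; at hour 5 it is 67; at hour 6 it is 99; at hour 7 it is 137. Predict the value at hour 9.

231

Write the value at k as g(k).
First differences: 26, 32, 38. Second differences: 6, 6.
Level-2 differences are constant, so g has degree 2.
Fitting a degree-2 polynomial gives g(k) = 3k² - k - 3.
Then g(9) = 231.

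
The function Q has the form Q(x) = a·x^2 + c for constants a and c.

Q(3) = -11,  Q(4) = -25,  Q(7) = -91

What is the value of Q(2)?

-1

From Q(3) = -11 and Q(4) = -25: 9a + c = -11 and 16a + c = -25.
Subtracting: 7a = -14, so a = -2; then c = -11 − (-2)·9 = 7.
So Q(x) = -2x² + 7, and Q(2) = -1.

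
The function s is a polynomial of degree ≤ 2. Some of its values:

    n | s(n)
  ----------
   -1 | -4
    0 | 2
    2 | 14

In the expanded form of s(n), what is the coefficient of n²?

Write s(n) = an² + bn + c; the 3 given values yield a linear system in the 3 coefficients.
Solving, the leading coefficient vanishes, and s(n) = 6n + 2.
The coefficient of n² is 0.

0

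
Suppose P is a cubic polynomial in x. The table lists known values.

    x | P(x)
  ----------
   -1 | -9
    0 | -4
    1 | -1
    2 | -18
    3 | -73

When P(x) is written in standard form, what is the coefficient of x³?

-3

Write P(x) = ax³ + bx² + cx + d; the 5 given values yield a linear system in the 4 coefficients.
Solving, P(x) = -3x³ - x² + 7x - 4.
The coefficient of x³ is -3.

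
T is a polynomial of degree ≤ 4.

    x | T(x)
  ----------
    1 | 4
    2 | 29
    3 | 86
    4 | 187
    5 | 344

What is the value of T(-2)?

1

Write T(x) = ax^4 + bx³ + cx² + dx + e; the 5 given values yield a linear system in the 5 coefficients.
Solving, the leading coefficient vanishes, and T(x) = 2x³ + 4x² - x - 1.
Then T(-2) = 1.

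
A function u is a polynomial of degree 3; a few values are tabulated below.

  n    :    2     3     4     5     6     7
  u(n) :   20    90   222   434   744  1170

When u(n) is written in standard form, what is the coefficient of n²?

4

First differences: 70, 132, 212, 310, 426. Second differences: 62, 80, 98, 116. Third differences: 18, 18, 18.
Level-3 differences are constant, so u has degree 3.
Fitting a degree-3 polynomial gives u(n) = 3n³ + 4n² - 7n - 6.
The coefficient of n² is 4.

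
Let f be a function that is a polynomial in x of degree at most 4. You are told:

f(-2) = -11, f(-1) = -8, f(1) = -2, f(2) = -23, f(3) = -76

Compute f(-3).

Write f(x) = ax^4 + bx³ + cx² + dx + e; the 5 given values yield a linear system in the 5 coefficients.
Solving, the leading coefficient vanishes, and f(x) = -2x³ - 4x² + 5x - 1.
Then f(-3) = 2.

2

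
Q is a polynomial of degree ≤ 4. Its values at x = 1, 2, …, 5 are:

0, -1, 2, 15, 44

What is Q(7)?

174

First differences: -1, 3, 13, 29. Second differences: 4, 10, 16. Third differences: 6, 6.
Level-3 differences are constant, so Q has degree 3.
Fitting a degree-3 polynomial gives Q(x) = x³ - 4x² + 4x - 1.
Then Q(7) = 174.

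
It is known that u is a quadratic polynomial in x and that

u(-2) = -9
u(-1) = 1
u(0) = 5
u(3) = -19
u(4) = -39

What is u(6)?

-97

Write u(x) = ax² + bx + c; the 5 given values yield a linear system in the 3 coefficients.
Solving, u(x) = -3x² + x + 5.
Then u(6) = -97.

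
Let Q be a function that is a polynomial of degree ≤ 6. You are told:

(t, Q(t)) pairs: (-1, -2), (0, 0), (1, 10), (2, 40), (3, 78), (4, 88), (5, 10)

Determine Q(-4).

Write Q(t) = at^6 + bt^5 + ct^4 + dt³ + et² + pt + q; the 7 given values yield a linear system in the 7 coefficients.
Solving, the top 2 coefficients vanish, and Q(t) = -t^4 + 4t³ + 5t² + 2t.
Then Q(-4) = -440.

-440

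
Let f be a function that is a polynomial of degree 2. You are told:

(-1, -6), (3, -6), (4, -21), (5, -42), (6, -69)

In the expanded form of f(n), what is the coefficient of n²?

Write f(n) = an² + bn + c; the 5 given values yield a linear system in the 3 coefficients.
Solving, f(n) = -3n² + 6n + 3.
The coefficient of n² is -3.

-3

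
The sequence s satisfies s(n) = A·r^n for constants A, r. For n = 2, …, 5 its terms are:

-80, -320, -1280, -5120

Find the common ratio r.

Consecutive ratio: -320/(-80) = 4, and -1280/(-320) = 4, so r = 4.
Then A·4^2 = -80 gives A = -5, and s(n) = -5·4^n.

4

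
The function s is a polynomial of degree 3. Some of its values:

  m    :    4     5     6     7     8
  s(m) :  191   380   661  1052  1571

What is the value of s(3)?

First differences: 189, 281, 391, 519. Second differences: 92, 110, 128. Third differences: 18, 18.
Level-3 differences are constant, so s has degree 3.
Fitting a degree-3 polynomial gives s(m) = 3m³ + m² - 3m - 5.
Then s(3) = 76.

76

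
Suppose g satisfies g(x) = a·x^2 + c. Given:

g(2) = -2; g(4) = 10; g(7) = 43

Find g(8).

58

From g(2) = -2 and g(4) = 10: 4a + c = -2 and 16a + c = 10.
Subtracting: 12a = 12, so a = 1; then c = -2 − 1·4 = -6.
So g(x) = 1x² − 6, and g(8) = 58.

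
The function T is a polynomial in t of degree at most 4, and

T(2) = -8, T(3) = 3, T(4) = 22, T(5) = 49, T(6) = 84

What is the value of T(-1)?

7

First differences: 11, 19, 27, 35. Second differences: 8, 8, 8.
Level-2 differences are constant, so T has degree 2.
Fitting a degree-2 polynomial gives T(t) = 4t² - 9t - 6.
Then T(-1) = 7.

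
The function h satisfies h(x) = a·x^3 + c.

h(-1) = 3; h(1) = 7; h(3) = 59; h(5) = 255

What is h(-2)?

-11

From h(-1) = 3 and h(1) = 7: -1a + c = 3 and 1a + c = 7.
Subtracting: 2a = 4, so a = 2; then c = 3 − 2·(-1) = 5.
So h(x) = 2x³ + 5, and h(-2) = -11.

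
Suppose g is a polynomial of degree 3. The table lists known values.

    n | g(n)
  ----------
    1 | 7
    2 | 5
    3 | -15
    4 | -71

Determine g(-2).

85

Write g(n) = an³ + bn² + cn + d; the 4 given values yield a linear system in the 4 coefficients.
Solving, g(n) = -3n³ + 9n² - 8n + 9.
Then g(-2) = 85.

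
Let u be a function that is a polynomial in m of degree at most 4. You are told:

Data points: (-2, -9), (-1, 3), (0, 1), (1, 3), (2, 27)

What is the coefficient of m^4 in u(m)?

0

First differences: 12, -2, 2, 24. Second differences: -14, 4, 22. Third differences: 18, 18.
Level-3 differences are constant, so u has degree 3.
Fitting a degree-3 polynomial gives u(m) = 3m³ + 2m² - 3m + 1.
The coefficient of m^4 is 0.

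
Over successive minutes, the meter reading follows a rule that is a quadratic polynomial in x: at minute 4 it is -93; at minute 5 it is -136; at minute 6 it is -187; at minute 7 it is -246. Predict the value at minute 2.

Write the value at x as g(x).
Write g(x) = ax² + bx + c; the 4 given values yield a linear system in the 3 coefficients.
Solving, g(x) = -4x² - 7x - 1.
Then g(2) = -31.

-31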